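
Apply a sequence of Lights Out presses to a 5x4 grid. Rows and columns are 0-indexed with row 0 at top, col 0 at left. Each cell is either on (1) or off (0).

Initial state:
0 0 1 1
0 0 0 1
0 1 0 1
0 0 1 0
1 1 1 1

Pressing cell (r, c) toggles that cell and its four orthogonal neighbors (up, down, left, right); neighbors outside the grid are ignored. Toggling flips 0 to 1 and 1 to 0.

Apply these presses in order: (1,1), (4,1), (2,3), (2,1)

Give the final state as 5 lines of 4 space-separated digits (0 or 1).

After press 1 at (1,1):
0 1 1 1
1 1 1 1
0 0 0 1
0 0 1 0
1 1 1 1

After press 2 at (4,1):
0 1 1 1
1 1 1 1
0 0 0 1
0 1 1 0
0 0 0 1

After press 3 at (2,3):
0 1 1 1
1 1 1 0
0 0 1 0
0 1 1 1
0 0 0 1

After press 4 at (2,1):
0 1 1 1
1 0 1 0
1 1 0 0
0 0 1 1
0 0 0 1

Answer: 0 1 1 1
1 0 1 0
1 1 0 0
0 0 1 1
0 0 0 1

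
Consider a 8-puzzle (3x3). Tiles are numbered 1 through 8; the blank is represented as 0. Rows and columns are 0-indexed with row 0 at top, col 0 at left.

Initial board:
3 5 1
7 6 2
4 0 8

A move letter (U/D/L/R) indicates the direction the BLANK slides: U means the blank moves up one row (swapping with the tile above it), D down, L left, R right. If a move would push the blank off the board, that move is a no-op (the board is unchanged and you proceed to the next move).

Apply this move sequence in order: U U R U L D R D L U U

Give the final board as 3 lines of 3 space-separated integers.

Answer: 3 0 1
7 5 8
4 2 6

Derivation:
After move 1 (U):
3 5 1
7 0 2
4 6 8

After move 2 (U):
3 0 1
7 5 2
4 6 8

After move 3 (R):
3 1 0
7 5 2
4 6 8

After move 4 (U):
3 1 0
7 5 2
4 6 8

After move 5 (L):
3 0 1
7 5 2
4 6 8

After move 6 (D):
3 5 1
7 0 2
4 6 8

After move 7 (R):
3 5 1
7 2 0
4 6 8

After move 8 (D):
3 5 1
7 2 8
4 6 0

After move 9 (L):
3 5 1
7 2 8
4 0 6

After move 10 (U):
3 5 1
7 0 8
4 2 6

After move 11 (U):
3 0 1
7 5 8
4 2 6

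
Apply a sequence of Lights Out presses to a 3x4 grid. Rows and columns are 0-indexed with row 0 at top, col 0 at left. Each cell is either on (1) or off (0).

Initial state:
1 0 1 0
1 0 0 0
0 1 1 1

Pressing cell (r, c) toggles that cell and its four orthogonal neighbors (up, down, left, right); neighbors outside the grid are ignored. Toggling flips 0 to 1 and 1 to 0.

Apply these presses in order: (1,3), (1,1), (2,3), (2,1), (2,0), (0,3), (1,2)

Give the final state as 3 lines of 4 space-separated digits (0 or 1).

After press 1 at (1,3):
1 0 1 1
1 0 1 1
0 1 1 0

After press 2 at (1,1):
1 1 1 1
0 1 0 1
0 0 1 0

After press 3 at (2,3):
1 1 1 1
0 1 0 0
0 0 0 1

After press 4 at (2,1):
1 1 1 1
0 0 0 0
1 1 1 1

After press 5 at (2,0):
1 1 1 1
1 0 0 0
0 0 1 1

After press 6 at (0,3):
1 1 0 0
1 0 0 1
0 0 1 1

After press 7 at (1,2):
1 1 1 0
1 1 1 0
0 0 0 1

Answer: 1 1 1 0
1 1 1 0
0 0 0 1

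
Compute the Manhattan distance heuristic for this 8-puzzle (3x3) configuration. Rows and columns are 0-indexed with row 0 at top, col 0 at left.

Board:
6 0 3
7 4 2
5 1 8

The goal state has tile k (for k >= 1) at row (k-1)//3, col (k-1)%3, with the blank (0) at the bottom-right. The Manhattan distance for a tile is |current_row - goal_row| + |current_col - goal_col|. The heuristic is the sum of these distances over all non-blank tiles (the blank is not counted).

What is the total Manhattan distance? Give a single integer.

Answer: 13

Derivation:
Tile 6: at (0,0), goal (1,2), distance |0-1|+|0-2| = 3
Tile 3: at (0,2), goal (0,2), distance |0-0|+|2-2| = 0
Tile 7: at (1,0), goal (2,0), distance |1-2|+|0-0| = 1
Tile 4: at (1,1), goal (1,0), distance |1-1|+|1-0| = 1
Tile 2: at (1,2), goal (0,1), distance |1-0|+|2-1| = 2
Tile 5: at (2,0), goal (1,1), distance |2-1|+|0-1| = 2
Tile 1: at (2,1), goal (0,0), distance |2-0|+|1-0| = 3
Tile 8: at (2,2), goal (2,1), distance |2-2|+|2-1| = 1
Sum: 3 + 0 + 1 + 1 + 2 + 2 + 3 + 1 = 13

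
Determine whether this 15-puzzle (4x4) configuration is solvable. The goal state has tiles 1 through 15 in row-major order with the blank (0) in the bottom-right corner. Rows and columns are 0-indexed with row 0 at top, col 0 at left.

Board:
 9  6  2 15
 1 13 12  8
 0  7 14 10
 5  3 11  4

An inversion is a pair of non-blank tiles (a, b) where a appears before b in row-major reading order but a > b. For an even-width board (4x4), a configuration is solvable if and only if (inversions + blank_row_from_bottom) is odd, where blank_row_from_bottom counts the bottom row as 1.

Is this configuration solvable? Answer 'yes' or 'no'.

Inversions: 58
Blank is in row 2 (0-indexed from top), which is row 2 counting from the bottom (bottom = 1).
58 + 2 = 60, which is even, so the puzzle is not solvable.

Answer: no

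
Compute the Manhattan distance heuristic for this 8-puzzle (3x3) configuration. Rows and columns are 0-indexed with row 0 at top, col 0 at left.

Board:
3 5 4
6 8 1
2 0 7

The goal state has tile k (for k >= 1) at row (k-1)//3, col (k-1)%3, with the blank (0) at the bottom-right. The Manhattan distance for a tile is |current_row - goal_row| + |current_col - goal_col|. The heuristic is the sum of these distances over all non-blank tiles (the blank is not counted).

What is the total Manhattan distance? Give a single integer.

Tile 3: (0,0)->(0,2) = 2
Tile 5: (0,1)->(1,1) = 1
Tile 4: (0,2)->(1,0) = 3
Tile 6: (1,0)->(1,2) = 2
Tile 8: (1,1)->(2,1) = 1
Tile 1: (1,2)->(0,0) = 3
Tile 2: (2,0)->(0,1) = 3
Tile 7: (2,2)->(2,0) = 2
Sum: 2 + 1 + 3 + 2 + 1 + 3 + 3 + 2 = 17

Answer: 17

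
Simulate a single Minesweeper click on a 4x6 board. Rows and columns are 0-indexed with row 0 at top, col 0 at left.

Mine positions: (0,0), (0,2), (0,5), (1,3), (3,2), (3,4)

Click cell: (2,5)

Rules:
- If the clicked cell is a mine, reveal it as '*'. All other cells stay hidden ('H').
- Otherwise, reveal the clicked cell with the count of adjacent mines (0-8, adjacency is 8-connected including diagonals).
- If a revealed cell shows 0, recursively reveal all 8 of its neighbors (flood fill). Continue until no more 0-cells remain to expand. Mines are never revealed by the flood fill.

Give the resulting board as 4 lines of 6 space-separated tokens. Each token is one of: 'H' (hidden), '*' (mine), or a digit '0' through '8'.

H H H H H H
H H H H H H
H H H H H 1
H H H H H H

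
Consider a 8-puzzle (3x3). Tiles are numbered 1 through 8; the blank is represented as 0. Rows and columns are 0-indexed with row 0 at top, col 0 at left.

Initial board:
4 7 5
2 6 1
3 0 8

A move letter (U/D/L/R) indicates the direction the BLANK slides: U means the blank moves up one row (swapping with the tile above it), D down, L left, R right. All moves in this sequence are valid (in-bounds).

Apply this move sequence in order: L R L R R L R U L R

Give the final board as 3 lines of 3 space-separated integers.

Answer: 4 7 5
2 6 0
3 8 1

Derivation:
After move 1 (L):
4 7 5
2 6 1
0 3 8

After move 2 (R):
4 7 5
2 6 1
3 0 8

After move 3 (L):
4 7 5
2 6 1
0 3 8

After move 4 (R):
4 7 5
2 6 1
3 0 8

After move 5 (R):
4 7 5
2 6 1
3 8 0

After move 6 (L):
4 7 5
2 6 1
3 0 8

After move 7 (R):
4 7 5
2 6 1
3 8 0

After move 8 (U):
4 7 5
2 6 0
3 8 1

After move 9 (L):
4 7 5
2 0 6
3 8 1

After move 10 (R):
4 7 5
2 6 0
3 8 1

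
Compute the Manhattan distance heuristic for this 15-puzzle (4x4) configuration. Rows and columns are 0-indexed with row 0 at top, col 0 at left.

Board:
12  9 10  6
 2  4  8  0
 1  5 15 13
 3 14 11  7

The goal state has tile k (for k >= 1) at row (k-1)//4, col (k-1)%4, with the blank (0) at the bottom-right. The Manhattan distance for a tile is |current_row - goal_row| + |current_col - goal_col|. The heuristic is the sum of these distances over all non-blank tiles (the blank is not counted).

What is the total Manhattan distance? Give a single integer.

Answer: 38

Derivation:
Tile 12: at (0,0), goal (2,3), distance |0-2|+|0-3| = 5
Tile 9: at (0,1), goal (2,0), distance |0-2|+|1-0| = 3
Tile 10: at (0,2), goal (2,1), distance |0-2|+|2-1| = 3
Tile 6: at (0,3), goal (1,1), distance |0-1|+|3-1| = 3
Tile 2: at (1,0), goal (0,1), distance |1-0|+|0-1| = 2
Tile 4: at (1,1), goal (0,3), distance |1-0|+|1-3| = 3
Tile 8: at (1,2), goal (1,3), distance |1-1|+|2-3| = 1
Tile 1: at (2,0), goal (0,0), distance |2-0|+|0-0| = 2
Tile 5: at (2,1), goal (1,0), distance |2-1|+|1-0| = 2
Tile 15: at (2,2), goal (3,2), distance |2-3|+|2-2| = 1
Tile 13: at (2,3), goal (3,0), distance |2-3|+|3-0| = 4
Tile 3: at (3,0), goal (0,2), distance |3-0|+|0-2| = 5
Tile 14: at (3,1), goal (3,1), distance |3-3|+|1-1| = 0
Tile 11: at (3,2), goal (2,2), distance |3-2|+|2-2| = 1
Tile 7: at (3,3), goal (1,2), distance |3-1|+|3-2| = 3
Sum: 5 + 3 + 3 + 3 + 2 + 3 + 1 + 2 + 2 + 1 + 4 + 5 + 0 + 1 + 3 = 38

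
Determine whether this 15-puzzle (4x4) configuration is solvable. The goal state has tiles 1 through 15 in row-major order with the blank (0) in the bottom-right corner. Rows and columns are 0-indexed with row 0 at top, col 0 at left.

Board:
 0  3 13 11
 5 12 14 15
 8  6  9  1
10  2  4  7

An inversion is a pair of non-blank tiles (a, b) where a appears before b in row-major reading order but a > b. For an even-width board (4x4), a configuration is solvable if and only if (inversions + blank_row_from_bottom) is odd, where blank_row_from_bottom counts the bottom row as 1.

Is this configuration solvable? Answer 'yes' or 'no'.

Inversions: 64
Blank is in row 0 (0-indexed from top), which is row 4 counting from the bottom (bottom = 1).
64 + 4 = 68, which is even, so the puzzle is not solvable.

Answer: no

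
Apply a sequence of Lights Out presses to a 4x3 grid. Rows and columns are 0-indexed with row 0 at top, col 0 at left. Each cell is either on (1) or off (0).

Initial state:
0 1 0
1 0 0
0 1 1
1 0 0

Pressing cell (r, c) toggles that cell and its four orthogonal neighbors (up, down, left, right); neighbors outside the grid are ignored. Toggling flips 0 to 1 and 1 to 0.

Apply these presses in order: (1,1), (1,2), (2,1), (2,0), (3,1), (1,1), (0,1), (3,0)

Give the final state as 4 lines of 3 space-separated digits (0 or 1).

Answer: 1 0 0
0 1 1
1 0 1
0 1 1

Derivation:
After press 1 at (1,1):
0 0 0
0 1 1
0 0 1
1 0 0

After press 2 at (1,2):
0 0 1
0 0 0
0 0 0
1 0 0

After press 3 at (2,1):
0 0 1
0 1 0
1 1 1
1 1 0

After press 4 at (2,0):
0 0 1
1 1 0
0 0 1
0 1 0

After press 5 at (3,1):
0 0 1
1 1 0
0 1 1
1 0 1

After press 6 at (1,1):
0 1 1
0 0 1
0 0 1
1 0 1

After press 7 at (0,1):
1 0 0
0 1 1
0 0 1
1 0 1

After press 8 at (3,0):
1 0 0
0 1 1
1 0 1
0 1 1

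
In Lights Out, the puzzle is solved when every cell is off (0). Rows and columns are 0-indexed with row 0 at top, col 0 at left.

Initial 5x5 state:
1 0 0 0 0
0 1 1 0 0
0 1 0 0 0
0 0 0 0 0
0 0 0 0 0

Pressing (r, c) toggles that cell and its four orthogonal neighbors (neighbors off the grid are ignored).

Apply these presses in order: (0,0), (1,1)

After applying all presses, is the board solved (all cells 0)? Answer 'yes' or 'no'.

After press 1 at (0,0):
0 1 0 0 0
1 1 1 0 0
0 1 0 0 0
0 0 0 0 0
0 0 0 0 0

After press 2 at (1,1):
0 0 0 0 0
0 0 0 0 0
0 0 0 0 0
0 0 0 0 0
0 0 0 0 0

Lights still on: 0

Answer: yes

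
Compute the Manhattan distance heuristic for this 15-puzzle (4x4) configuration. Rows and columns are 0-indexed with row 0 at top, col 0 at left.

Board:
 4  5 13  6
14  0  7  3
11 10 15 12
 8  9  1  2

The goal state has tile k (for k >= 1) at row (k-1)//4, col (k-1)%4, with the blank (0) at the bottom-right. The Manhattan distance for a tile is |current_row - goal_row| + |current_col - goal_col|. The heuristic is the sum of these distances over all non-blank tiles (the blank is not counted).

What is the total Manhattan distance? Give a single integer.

Tile 4: (0,0)->(0,3) = 3
Tile 5: (0,1)->(1,0) = 2
Tile 13: (0,2)->(3,0) = 5
Tile 6: (0,3)->(1,1) = 3
Tile 14: (1,0)->(3,1) = 3
Tile 7: (1,2)->(1,2) = 0
Tile 3: (1,3)->(0,2) = 2
Tile 11: (2,0)->(2,2) = 2
Tile 10: (2,1)->(2,1) = 0
Tile 15: (2,2)->(3,2) = 1
Tile 12: (2,3)->(2,3) = 0
Tile 8: (3,0)->(1,3) = 5
Tile 9: (3,1)->(2,0) = 2
Tile 1: (3,2)->(0,0) = 5
Tile 2: (3,3)->(0,1) = 5
Sum: 3 + 2 + 5 + 3 + 3 + 0 + 2 + 2 + 0 + 1 + 0 + 5 + 2 + 5 + 5 = 38

Answer: 38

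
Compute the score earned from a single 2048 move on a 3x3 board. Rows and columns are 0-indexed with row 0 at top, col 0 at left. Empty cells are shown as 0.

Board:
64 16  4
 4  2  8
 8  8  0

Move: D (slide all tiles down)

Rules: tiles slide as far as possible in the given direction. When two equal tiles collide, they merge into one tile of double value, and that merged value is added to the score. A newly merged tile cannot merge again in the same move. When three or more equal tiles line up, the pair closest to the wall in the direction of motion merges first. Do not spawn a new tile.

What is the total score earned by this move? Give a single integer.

Slide down:
col 0: [64, 4, 8] -> [64, 4, 8]  score +0 (running 0)
col 1: [16, 2, 8] -> [16, 2, 8]  score +0 (running 0)
col 2: [4, 8, 0] -> [0, 4, 8]  score +0 (running 0)
Board after move:
64 16  0
 4  2  4
 8  8  8

Answer: 0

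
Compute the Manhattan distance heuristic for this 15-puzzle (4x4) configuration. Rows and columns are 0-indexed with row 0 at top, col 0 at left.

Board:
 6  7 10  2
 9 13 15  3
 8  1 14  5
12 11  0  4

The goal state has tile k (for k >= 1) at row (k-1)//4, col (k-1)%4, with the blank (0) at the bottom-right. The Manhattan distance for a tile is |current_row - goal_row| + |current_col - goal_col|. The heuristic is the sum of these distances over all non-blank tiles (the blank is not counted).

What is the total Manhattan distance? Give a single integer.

Answer: 39

Derivation:
Tile 6: (0,0)->(1,1) = 2
Tile 7: (0,1)->(1,2) = 2
Tile 10: (0,2)->(2,1) = 3
Tile 2: (0,3)->(0,1) = 2
Tile 9: (1,0)->(2,0) = 1
Tile 13: (1,1)->(3,0) = 3
Tile 15: (1,2)->(3,2) = 2
Tile 3: (1,3)->(0,2) = 2
Tile 8: (2,0)->(1,3) = 4
Tile 1: (2,1)->(0,0) = 3
Tile 14: (2,2)->(3,1) = 2
Tile 5: (2,3)->(1,0) = 4
Tile 12: (3,0)->(2,3) = 4
Tile 11: (3,1)->(2,2) = 2
Tile 4: (3,3)->(0,3) = 3
Sum: 2 + 2 + 3 + 2 + 1 + 3 + 2 + 2 + 4 + 3 + 2 + 4 + 4 + 2 + 3 = 39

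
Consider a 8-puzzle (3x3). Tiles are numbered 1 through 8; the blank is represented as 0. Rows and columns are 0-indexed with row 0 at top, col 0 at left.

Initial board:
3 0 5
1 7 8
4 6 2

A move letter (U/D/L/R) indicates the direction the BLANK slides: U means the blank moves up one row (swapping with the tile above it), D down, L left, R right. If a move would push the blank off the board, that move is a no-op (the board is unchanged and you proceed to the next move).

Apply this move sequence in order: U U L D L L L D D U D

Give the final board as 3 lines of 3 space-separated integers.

After move 1 (U):
3 0 5
1 7 8
4 6 2

After move 2 (U):
3 0 5
1 7 8
4 6 2

After move 3 (L):
0 3 5
1 7 8
4 6 2

After move 4 (D):
1 3 5
0 7 8
4 6 2

After move 5 (L):
1 3 5
0 7 8
4 6 2

After move 6 (L):
1 3 5
0 7 8
4 6 2

After move 7 (L):
1 3 5
0 7 8
4 6 2

After move 8 (D):
1 3 5
4 7 8
0 6 2

After move 9 (D):
1 3 5
4 7 8
0 6 2

After move 10 (U):
1 3 5
0 7 8
4 6 2

After move 11 (D):
1 3 5
4 7 8
0 6 2

Answer: 1 3 5
4 7 8
0 6 2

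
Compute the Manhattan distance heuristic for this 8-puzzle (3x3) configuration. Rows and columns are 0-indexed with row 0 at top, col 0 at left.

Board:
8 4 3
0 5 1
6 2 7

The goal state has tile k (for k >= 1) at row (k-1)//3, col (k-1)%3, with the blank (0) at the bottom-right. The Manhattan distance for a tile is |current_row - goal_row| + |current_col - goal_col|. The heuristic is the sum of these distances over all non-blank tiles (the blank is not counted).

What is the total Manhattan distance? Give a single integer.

Tile 8: at (0,0), goal (2,1), distance |0-2|+|0-1| = 3
Tile 4: at (0,1), goal (1,0), distance |0-1|+|1-0| = 2
Tile 3: at (0,2), goal (0,2), distance |0-0|+|2-2| = 0
Tile 5: at (1,1), goal (1,1), distance |1-1|+|1-1| = 0
Tile 1: at (1,2), goal (0,0), distance |1-0|+|2-0| = 3
Tile 6: at (2,0), goal (1,2), distance |2-1|+|0-2| = 3
Tile 2: at (2,1), goal (0,1), distance |2-0|+|1-1| = 2
Tile 7: at (2,2), goal (2,0), distance |2-2|+|2-0| = 2
Sum: 3 + 2 + 0 + 0 + 3 + 3 + 2 + 2 = 15

Answer: 15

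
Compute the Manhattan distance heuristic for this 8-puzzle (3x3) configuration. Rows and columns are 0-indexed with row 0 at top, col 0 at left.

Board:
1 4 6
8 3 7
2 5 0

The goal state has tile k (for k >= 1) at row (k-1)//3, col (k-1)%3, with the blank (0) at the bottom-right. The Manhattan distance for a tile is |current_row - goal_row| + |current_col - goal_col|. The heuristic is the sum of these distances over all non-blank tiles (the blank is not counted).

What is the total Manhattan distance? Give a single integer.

Answer: 14

Derivation:
Tile 1: at (0,0), goal (0,0), distance |0-0|+|0-0| = 0
Tile 4: at (0,1), goal (1,0), distance |0-1|+|1-0| = 2
Tile 6: at (0,2), goal (1,2), distance |0-1|+|2-2| = 1
Tile 8: at (1,0), goal (2,1), distance |1-2|+|0-1| = 2
Tile 3: at (1,1), goal (0,2), distance |1-0|+|1-2| = 2
Tile 7: at (1,2), goal (2,0), distance |1-2|+|2-0| = 3
Tile 2: at (2,0), goal (0,1), distance |2-0|+|0-1| = 3
Tile 5: at (2,1), goal (1,1), distance |2-1|+|1-1| = 1
Sum: 0 + 2 + 1 + 2 + 2 + 3 + 3 + 1 = 14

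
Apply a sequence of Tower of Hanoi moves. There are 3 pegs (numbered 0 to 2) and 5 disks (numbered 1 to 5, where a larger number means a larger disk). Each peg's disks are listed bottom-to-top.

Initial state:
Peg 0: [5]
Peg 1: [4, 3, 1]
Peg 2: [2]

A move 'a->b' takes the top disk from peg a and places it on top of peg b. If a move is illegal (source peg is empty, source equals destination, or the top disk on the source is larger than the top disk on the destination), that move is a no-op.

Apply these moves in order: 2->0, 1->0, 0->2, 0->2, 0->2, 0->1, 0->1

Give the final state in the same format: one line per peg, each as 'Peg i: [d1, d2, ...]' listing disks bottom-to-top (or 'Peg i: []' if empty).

After move 1 (2->0):
Peg 0: [5, 2]
Peg 1: [4, 3, 1]
Peg 2: []

After move 2 (1->0):
Peg 0: [5, 2, 1]
Peg 1: [4, 3]
Peg 2: []

After move 3 (0->2):
Peg 0: [5, 2]
Peg 1: [4, 3]
Peg 2: [1]

After move 4 (0->2):
Peg 0: [5, 2]
Peg 1: [4, 3]
Peg 2: [1]

After move 5 (0->2):
Peg 0: [5, 2]
Peg 1: [4, 3]
Peg 2: [1]

After move 6 (0->1):
Peg 0: [5]
Peg 1: [4, 3, 2]
Peg 2: [1]

After move 7 (0->1):
Peg 0: [5]
Peg 1: [4, 3, 2]
Peg 2: [1]

Answer: Peg 0: [5]
Peg 1: [4, 3, 2]
Peg 2: [1]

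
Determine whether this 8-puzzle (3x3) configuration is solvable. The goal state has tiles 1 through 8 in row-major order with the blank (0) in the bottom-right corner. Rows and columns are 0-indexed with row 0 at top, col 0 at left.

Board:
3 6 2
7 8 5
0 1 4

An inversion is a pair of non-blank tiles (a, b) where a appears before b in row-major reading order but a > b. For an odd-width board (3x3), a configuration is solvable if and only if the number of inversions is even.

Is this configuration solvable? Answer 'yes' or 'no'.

Inversions (pairs i<j in row-major order where tile[i] > tile[j] > 0): 15
15 is odd, so the puzzle is not solvable.

Answer: no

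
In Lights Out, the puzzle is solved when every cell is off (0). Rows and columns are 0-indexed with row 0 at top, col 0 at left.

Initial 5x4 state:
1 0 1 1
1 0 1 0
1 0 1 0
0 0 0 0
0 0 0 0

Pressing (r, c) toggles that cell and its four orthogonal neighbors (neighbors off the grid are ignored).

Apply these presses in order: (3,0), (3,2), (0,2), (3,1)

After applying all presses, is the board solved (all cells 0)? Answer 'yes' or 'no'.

After press 1 at (3,0):
1 0 1 1
1 0 1 0
0 0 1 0
1 1 0 0
1 0 0 0

After press 2 at (3,2):
1 0 1 1
1 0 1 0
0 0 0 0
1 0 1 1
1 0 1 0

After press 3 at (0,2):
1 1 0 0
1 0 0 0
0 0 0 0
1 0 1 1
1 0 1 0

After press 4 at (3,1):
1 1 0 0
1 0 0 0
0 1 0 0
0 1 0 1
1 1 1 0

Lights still on: 9

Answer: no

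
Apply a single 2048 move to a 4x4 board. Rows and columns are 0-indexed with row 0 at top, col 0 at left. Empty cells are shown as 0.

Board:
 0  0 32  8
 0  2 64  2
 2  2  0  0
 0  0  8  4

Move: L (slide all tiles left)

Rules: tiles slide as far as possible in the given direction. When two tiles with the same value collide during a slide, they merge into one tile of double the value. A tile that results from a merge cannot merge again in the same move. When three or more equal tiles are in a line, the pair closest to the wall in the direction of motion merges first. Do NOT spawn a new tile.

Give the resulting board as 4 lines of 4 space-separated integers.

Slide left:
row 0: [0, 0, 32, 8] -> [32, 8, 0, 0]
row 1: [0, 2, 64, 2] -> [2, 64, 2, 0]
row 2: [2, 2, 0, 0] -> [4, 0, 0, 0]
row 3: [0, 0, 8, 4] -> [8, 4, 0, 0]

Answer: 32  8  0  0
 2 64  2  0
 4  0  0  0
 8  4  0  0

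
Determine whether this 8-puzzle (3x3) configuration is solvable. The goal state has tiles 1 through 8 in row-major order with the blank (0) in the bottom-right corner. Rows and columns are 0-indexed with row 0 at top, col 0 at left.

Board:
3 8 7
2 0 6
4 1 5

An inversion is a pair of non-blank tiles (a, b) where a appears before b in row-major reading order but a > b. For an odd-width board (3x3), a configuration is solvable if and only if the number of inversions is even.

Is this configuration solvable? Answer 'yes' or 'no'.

Answer: yes

Derivation:
Inversions (pairs i<j in row-major order where tile[i] > tile[j] > 0): 18
18 is even, so the puzzle is solvable.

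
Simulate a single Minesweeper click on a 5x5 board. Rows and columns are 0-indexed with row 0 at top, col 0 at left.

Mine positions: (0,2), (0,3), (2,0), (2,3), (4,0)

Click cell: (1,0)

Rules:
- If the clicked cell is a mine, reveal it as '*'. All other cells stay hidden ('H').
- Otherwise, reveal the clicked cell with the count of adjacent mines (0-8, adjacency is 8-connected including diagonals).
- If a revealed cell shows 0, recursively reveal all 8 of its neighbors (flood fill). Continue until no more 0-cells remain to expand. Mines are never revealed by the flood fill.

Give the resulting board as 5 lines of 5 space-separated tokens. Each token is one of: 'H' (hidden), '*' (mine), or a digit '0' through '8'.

H H H H H
1 H H H H
H H H H H
H H H H H
H H H H H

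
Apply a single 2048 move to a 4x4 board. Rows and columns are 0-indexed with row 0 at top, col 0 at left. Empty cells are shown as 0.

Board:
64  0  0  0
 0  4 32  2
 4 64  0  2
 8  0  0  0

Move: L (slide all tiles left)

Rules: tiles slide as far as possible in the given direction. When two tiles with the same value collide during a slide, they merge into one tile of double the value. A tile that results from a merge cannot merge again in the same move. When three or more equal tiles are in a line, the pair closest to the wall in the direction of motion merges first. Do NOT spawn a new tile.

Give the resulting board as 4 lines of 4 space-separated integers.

Answer: 64  0  0  0
 4 32  2  0
 4 64  2  0
 8  0  0  0

Derivation:
Slide left:
row 0: [64, 0, 0, 0] -> [64, 0, 0, 0]
row 1: [0, 4, 32, 2] -> [4, 32, 2, 0]
row 2: [4, 64, 0, 2] -> [4, 64, 2, 0]
row 3: [8, 0, 0, 0] -> [8, 0, 0, 0]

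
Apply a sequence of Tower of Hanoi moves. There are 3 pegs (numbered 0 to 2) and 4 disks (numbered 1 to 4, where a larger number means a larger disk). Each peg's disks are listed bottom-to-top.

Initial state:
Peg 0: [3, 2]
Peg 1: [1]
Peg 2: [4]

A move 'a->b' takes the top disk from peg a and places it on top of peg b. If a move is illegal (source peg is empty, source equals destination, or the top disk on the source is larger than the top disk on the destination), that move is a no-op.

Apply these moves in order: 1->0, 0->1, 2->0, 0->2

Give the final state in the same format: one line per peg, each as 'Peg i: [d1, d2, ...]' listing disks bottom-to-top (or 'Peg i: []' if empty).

Answer: Peg 0: [3]
Peg 1: [1]
Peg 2: [4, 2]

Derivation:
After move 1 (1->0):
Peg 0: [3, 2, 1]
Peg 1: []
Peg 2: [4]

After move 2 (0->1):
Peg 0: [3, 2]
Peg 1: [1]
Peg 2: [4]

After move 3 (2->0):
Peg 0: [3, 2]
Peg 1: [1]
Peg 2: [4]

After move 4 (0->2):
Peg 0: [3]
Peg 1: [1]
Peg 2: [4, 2]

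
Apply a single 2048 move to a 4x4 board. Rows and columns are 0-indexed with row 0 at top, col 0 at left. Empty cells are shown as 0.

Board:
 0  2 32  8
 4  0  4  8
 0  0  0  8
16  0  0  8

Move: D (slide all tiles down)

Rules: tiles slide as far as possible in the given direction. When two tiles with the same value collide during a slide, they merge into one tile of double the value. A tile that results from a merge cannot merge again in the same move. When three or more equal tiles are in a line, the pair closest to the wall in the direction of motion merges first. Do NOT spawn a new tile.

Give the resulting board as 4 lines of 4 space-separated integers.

Slide down:
col 0: [0, 4, 0, 16] -> [0, 0, 4, 16]
col 1: [2, 0, 0, 0] -> [0, 0, 0, 2]
col 2: [32, 4, 0, 0] -> [0, 0, 32, 4]
col 3: [8, 8, 8, 8] -> [0, 0, 16, 16]

Answer:  0  0  0  0
 0  0  0  0
 4  0 32 16
16  2  4 16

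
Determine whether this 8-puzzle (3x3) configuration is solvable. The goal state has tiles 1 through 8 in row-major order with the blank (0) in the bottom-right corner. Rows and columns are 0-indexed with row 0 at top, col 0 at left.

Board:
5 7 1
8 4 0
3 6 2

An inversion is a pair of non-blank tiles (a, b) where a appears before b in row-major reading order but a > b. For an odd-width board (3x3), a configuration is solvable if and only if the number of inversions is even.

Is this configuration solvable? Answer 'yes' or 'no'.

Inversions (pairs i<j in row-major order where tile[i] > tile[j] > 0): 17
17 is odd, so the puzzle is not solvable.

Answer: no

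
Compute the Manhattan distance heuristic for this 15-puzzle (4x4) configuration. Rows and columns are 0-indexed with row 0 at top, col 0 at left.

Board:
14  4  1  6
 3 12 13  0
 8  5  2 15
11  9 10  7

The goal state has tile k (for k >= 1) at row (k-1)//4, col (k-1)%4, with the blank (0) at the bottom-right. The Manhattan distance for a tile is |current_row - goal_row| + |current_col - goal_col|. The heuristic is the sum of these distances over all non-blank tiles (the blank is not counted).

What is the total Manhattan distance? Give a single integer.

Answer: 42

Derivation:
Tile 14: (0,0)->(3,1) = 4
Tile 4: (0,1)->(0,3) = 2
Tile 1: (0,2)->(0,0) = 2
Tile 6: (0,3)->(1,1) = 3
Tile 3: (1,0)->(0,2) = 3
Tile 12: (1,1)->(2,3) = 3
Tile 13: (1,2)->(3,0) = 4
Tile 8: (2,0)->(1,3) = 4
Tile 5: (2,1)->(1,0) = 2
Tile 2: (2,2)->(0,1) = 3
Tile 15: (2,3)->(3,2) = 2
Tile 11: (3,0)->(2,2) = 3
Tile 9: (3,1)->(2,0) = 2
Tile 10: (3,2)->(2,1) = 2
Tile 7: (3,3)->(1,2) = 3
Sum: 4 + 2 + 2 + 3 + 3 + 3 + 4 + 4 + 2 + 3 + 2 + 3 + 2 + 2 + 3 = 42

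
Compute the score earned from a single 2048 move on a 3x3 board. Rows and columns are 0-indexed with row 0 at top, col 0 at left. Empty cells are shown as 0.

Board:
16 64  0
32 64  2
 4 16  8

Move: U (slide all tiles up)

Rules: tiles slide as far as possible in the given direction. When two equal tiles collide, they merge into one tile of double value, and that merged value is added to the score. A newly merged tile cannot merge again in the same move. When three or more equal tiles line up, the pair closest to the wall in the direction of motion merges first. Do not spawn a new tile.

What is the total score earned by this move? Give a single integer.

Slide up:
col 0: [16, 32, 4] -> [16, 32, 4]  score +0 (running 0)
col 1: [64, 64, 16] -> [128, 16, 0]  score +128 (running 128)
col 2: [0, 2, 8] -> [2, 8, 0]  score +0 (running 128)
Board after move:
 16 128   2
 32  16   8
  4   0   0

Answer: 128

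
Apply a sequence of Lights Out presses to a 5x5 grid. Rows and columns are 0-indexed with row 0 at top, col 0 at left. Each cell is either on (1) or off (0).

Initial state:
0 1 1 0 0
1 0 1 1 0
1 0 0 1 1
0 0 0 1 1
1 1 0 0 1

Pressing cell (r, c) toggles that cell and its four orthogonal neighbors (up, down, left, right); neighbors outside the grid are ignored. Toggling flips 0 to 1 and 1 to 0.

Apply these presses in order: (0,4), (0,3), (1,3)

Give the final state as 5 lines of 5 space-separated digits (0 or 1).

Answer: 0 1 0 1 0
1 0 0 1 0
1 0 0 0 1
0 0 0 1 1
1 1 0 0 1

Derivation:
After press 1 at (0,4):
0 1 1 1 1
1 0 1 1 1
1 0 0 1 1
0 0 0 1 1
1 1 0 0 1

After press 2 at (0,3):
0 1 0 0 0
1 0 1 0 1
1 0 0 1 1
0 0 0 1 1
1 1 0 0 1

After press 3 at (1,3):
0 1 0 1 0
1 0 0 1 0
1 0 0 0 1
0 0 0 1 1
1 1 0 0 1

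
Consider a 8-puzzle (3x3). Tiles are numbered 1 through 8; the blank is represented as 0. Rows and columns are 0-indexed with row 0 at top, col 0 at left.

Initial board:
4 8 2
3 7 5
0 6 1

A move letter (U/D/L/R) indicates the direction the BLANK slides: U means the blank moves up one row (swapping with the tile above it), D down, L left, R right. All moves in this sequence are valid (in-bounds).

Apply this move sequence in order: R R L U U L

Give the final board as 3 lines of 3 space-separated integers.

Answer: 0 4 2
3 8 5
6 7 1

Derivation:
After move 1 (R):
4 8 2
3 7 5
6 0 1

After move 2 (R):
4 8 2
3 7 5
6 1 0

After move 3 (L):
4 8 2
3 7 5
6 0 1

After move 4 (U):
4 8 2
3 0 5
6 7 1

After move 5 (U):
4 0 2
3 8 5
6 7 1

After move 6 (L):
0 4 2
3 8 5
6 7 1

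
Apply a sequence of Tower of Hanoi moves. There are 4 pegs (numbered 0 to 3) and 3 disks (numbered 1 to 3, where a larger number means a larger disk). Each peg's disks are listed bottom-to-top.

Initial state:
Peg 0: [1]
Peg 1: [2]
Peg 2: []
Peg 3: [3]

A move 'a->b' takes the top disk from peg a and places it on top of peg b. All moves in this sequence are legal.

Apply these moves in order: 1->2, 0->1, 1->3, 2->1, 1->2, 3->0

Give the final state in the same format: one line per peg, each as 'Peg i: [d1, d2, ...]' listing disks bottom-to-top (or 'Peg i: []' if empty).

After move 1 (1->2):
Peg 0: [1]
Peg 1: []
Peg 2: [2]
Peg 3: [3]

After move 2 (0->1):
Peg 0: []
Peg 1: [1]
Peg 2: [2]
Peg 3: [3]

After move 3 (1->3):
Peg 0: []
Peg 1: []
Peg 2: [2]
Peg 3: [3, 1]

After move 4 (2->1):
Peg 0: []
Peg 1: [2]
Peg 2: []
Peg 3: [3, 1]

After move 5 (1->2):
Peg 0: []
Peg 1: []
Peg 2: [2]
Peg 3: [3, 1]

After move 6 (3->0):
Peg 0: [1]
Peg 1: []
Peg 2: [2]
Peg 3: [3]

Answer: Peg 0: [1]
Peg 1: []
Peg 2: [2]
Peg 3: [3]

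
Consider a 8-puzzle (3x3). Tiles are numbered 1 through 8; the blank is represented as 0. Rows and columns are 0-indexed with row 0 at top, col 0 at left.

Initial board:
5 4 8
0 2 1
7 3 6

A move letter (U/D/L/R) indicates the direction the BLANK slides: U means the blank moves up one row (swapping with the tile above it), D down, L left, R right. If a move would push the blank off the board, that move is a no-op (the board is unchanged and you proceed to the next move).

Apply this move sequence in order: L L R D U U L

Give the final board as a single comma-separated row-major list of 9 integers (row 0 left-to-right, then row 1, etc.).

Answer: 0, 5, 8, 2, 4, 1, 7, 3, 6

Derivation:
After move 1 (L):
5 4 8
0 2 1
7 3 6

After move 2 (L):
5 4 8
0 2 1
7 3 6

After move 3 (R):
5 4 8
2 0 1
7 3 6

After move 4 (D):
5 4 8
2 3 1
7 0 6

After move 5 (U):
5 4 8
2 0 1
7 3 6

After move 6 (U):
5 0 8
2 4 1
7 3 6

After move 7 (L):
0 5 8
2 4 1
7 3 6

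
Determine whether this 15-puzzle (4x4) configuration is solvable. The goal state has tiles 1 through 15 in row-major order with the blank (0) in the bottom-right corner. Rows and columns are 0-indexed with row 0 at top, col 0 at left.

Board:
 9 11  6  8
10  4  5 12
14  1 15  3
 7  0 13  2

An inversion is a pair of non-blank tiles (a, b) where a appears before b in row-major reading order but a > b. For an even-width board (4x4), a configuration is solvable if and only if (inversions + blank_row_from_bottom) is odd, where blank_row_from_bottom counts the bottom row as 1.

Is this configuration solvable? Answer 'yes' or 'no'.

Inversions: 56
Blank is in row 3 (0-indexed from top), which is row 1 counting from the bottom (bottom = 1).
56 + 1 = 57, which is odd, so the puzzle is solvable.

Answer: yes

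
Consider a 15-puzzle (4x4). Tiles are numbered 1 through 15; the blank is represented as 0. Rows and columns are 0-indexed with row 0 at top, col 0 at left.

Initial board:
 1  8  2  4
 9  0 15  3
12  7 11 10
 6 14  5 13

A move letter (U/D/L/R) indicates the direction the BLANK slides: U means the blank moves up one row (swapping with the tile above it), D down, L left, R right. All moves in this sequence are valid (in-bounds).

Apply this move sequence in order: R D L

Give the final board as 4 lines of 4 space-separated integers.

After move 1 (R):
 1  8  2  4
 9 15  0  3
12  7 11 10
 6 14  5 13

After move 2 (D):
 1  8  2  4
 9 15 11  3
12  7  0 10
 6 14  5 13

After move 3 (L):
 1  8  2  4
 9 15 11  3
12  0  7 10
 6 14  5 13

Answer:  1  8  2  4
 9 15 11  3
12  0  7 10
 6 14  5 13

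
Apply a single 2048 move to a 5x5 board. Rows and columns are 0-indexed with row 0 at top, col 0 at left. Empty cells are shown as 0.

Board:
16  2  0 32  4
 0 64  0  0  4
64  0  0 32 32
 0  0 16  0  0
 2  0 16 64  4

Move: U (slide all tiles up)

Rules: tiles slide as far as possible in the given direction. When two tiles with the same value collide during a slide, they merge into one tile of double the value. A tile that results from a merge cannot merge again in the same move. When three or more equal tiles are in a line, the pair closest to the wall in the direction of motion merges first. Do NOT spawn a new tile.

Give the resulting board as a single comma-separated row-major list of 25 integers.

Answer: 16, 2, 32, 64, 8, 64, 64, 0, 64, 32, 2, 0, 0, 0, 4, 0, 0, 0, 0, 0, 0, 0, 0, 0, 0

Derivation:
Slide up:
col 0: [16, 0, 64, 0, 2] -> [16, 64, 2, 0, 0]
col 1: [2, 64, 0, 0, 0] -> [2, 64, 0, 0, 0]
col 2: [0, 0, 0, 16, 16] -> [32, 0, 0, 0, 0]
col 3: [32, 0, 32, 0, 64] -> [64, 64, 0, 0, 0]
col 4: [4, 4, 32, 0, 4] -> [8, 32, 4, 0, 0]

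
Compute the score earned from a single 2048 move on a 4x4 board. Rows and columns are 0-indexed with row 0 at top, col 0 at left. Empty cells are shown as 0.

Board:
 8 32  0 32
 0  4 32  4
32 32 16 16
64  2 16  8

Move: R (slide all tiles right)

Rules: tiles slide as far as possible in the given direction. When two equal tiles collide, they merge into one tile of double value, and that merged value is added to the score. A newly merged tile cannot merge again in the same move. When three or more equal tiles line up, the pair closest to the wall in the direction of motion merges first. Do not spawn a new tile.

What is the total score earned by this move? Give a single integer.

Slide right:
row 0: [8, 32, 0, 32] -> [0, 0, 8, 64]  score +64 (running 64)
row 1: [0, 4, 32, 4] -> [0, 4, 32, 4]  score +0 (running 64)
row 2: [32, 32, 16, 16] -> [0, 0, 64, 32]  score +96 (running 160)
row 3: [64, 2, 16, 8] -> [64, 2, 16, 8]  score +0 (running 160)
Board after move:
 0  0  8 64
 0  4 32  4
 0  0 64 32
64  2 16  8

Answer: 160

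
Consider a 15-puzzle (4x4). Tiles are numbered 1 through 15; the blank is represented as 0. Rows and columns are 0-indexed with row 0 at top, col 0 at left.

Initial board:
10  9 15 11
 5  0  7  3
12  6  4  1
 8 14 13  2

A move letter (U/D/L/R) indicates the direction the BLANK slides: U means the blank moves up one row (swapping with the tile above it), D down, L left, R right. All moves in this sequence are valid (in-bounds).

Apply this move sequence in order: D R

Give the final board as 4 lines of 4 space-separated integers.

Answer: 10  9 15 11
 5  6  7  3
12  4  0  1
 8 14 13  2

Derivation:
After move 1 (D):
10  9 15 11
 5  6  7  3
12  0  4  1
 8 14 13  2

After move 2 (R):
10  9 15 11
 5  6  7  3
12  4  0  1
 8 14 13  2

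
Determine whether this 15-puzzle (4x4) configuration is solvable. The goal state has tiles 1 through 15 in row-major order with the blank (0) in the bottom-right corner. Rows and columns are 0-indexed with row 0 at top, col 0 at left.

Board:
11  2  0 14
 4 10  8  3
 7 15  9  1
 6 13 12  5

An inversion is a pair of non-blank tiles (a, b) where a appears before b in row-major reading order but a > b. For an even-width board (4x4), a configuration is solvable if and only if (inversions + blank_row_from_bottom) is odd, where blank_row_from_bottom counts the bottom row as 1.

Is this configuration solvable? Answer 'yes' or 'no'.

Answer: yes

Derivation:
Inversions: 53
Blank is in row 0 (0-indexed from top), which is row 4 counting from the bottom (bottom = 1).
53 + 4 = 57, which is odd, so the puzzle is solvable.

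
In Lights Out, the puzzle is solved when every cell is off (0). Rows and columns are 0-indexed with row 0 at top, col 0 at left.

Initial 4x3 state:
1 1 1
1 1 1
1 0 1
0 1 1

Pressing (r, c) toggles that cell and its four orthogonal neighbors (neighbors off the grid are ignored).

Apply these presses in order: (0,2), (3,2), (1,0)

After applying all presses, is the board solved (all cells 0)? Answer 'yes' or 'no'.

After press 1 at (0,2):
1 0 0
1 1 0
1 0 1
0 1 1

After press 2 at (3,2):
1 0 0
1 1 0
1 0 0
0 0 0

After press 3 at (1,0):
0 0 0
0 0 0
0 0 0
0 0 0

Lights still on: 0

Answer: yes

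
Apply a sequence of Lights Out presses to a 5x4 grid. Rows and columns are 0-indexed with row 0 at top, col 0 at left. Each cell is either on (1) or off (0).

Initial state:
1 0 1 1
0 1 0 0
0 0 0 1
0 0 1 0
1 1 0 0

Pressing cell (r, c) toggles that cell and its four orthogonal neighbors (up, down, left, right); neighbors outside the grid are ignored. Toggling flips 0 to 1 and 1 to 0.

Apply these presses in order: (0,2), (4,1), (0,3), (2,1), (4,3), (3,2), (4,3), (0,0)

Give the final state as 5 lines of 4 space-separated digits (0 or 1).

Answer: 0 0 1 1
1 0 1 1
1 1 0 1
0 1 0 1
0 0 0 0

Derivation:
After press 1 at (0,2):
1 1 0 0
0 1 1 0
0 0 0 1
0 0 1 0
1 1 0 0

After press 2 at (4,1):
1 1 0 0
0 1 1 0
0 0 0 1
0 1 1 0
0 0 1 0

After press 3 at (0,3):
1 1 1 1
0 1 1 1
0 0 0 1
0 1 1 0
0 0 1 0

After press 4 at (2,1):
1 1 1 1
0 0 1 1
1 1 1 1
0 0 1 0
0 0 1 0

After press 5 at (4,3):
1 1 1 1
0 0 1 1
1 1 1 1
0 0 1 1
0 0 0 1

After press 6 at (3,2):
1 1 1 1
0 0 1 1
1 1 0 1
0 1 0 0
0 0 1 1

After press 7 at (4,3):
1 1 1 1
0 0 1 1
1 1 0 1
0 1 0 1
0 0 0 0

After press 8 at (0,0):
0 0 1 1
1 0 1 1
1 1 0 1
0 1 0 1
0 0 0 0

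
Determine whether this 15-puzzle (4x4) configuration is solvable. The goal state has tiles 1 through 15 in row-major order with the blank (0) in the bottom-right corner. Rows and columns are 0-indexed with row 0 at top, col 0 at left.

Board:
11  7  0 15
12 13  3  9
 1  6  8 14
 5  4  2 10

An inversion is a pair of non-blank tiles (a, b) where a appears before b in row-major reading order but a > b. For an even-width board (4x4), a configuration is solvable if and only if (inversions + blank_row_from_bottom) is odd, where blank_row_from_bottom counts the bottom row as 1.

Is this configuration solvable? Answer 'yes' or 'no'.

Inversions: 67
Blank is in row 0 (0-indexed from top), which is row 4 counting from the bottom (bottom = 1).
67 + 4 = 71, which is odd, so the puzzle is solvable.

Answer: yes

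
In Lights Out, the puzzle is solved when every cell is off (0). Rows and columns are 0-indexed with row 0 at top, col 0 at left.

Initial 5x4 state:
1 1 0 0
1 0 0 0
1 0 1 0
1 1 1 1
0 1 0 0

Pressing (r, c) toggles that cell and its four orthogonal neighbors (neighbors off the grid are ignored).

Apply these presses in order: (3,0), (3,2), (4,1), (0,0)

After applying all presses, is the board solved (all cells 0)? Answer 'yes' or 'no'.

Answer: yes

Derivation:
After press 1 at (3,0):
1 1 0 0
1 0 0 0
0 0 1 0
0 0 1 1
1 1 0 0

After press 2 at (3,2):
1 1 0 0
1 0 0 0
0 0 0 0
0 1 0 0
1 1 1 0

After press 3 at (4,1):
1 1 0 0
1 0 0 0
0 0 0 0
0 0 0 0
0 0 0 0

After press 4 at (0,0):
0 0 0 0
0 0 0 0
0 0 0 0
0 0 0 0
0 0 0 0

Lights still on: 0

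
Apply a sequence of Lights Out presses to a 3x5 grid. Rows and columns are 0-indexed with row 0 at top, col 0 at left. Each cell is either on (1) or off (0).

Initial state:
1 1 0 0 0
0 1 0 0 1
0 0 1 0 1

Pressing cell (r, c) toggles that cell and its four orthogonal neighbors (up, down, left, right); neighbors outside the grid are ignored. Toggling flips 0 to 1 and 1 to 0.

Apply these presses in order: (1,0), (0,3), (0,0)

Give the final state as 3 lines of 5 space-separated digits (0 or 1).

After press 1 at (1,0):
0 1 0 0 0
1 0 0 0 1
1 0 1 0 1

After press 2 at (0,3):
0 1 1 1 1
1 0 0 1 1
1 0 1 0 1

After press 3 at (0,0):
1 0 1 1 1
0 0 0 1 1
1 0 1 0 1

Answer: 1 0 1 1 1
0 0 0 1 1
1 0 1 0 1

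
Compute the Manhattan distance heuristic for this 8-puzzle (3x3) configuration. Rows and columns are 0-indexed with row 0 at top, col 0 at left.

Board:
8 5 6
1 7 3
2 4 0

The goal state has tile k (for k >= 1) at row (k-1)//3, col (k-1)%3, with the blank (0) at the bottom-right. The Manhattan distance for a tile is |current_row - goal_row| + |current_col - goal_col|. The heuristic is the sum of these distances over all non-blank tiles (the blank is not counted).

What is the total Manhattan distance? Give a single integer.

Answer: 14

Derivation:
Tile 8: (0,0)->(2,1) = 3
Tile 5: (0,1)->(1,1) = 1
Tile 6: (0,2)->(1,2) = 1
Tile 1: (1,0)->(0,0) = 1
Tile 7: (1,1)->(2,0) = 2
Tile 3: (1,2)->(0,2) = 1
Tile 2: (2,0)->(0,1) = 3
Tile 4: (2,1)->(1,0) = 2
Sum: 3 + 1 + 1 + 1 + 2 + 1 + 3 + 2 = 14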